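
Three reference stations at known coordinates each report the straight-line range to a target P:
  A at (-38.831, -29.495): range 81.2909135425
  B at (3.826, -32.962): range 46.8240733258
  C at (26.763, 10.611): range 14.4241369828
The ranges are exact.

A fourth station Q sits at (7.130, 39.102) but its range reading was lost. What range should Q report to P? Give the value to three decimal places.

eq1: (x + 38.831)² + (y + 29.495)² = 81.2909135425²
eq2: (x − 3.826)² + (y + 32.962)² = 46.8240733258²
eq3: (x − 26.763)² + (y − 10.611)² = 14.4241369828²
eq1−eq2, eq1−eq3 (x²,y² cancel):
  85.314·x − 6.934·y = 3139.048916
  131.188·x + 80.212·y = 4851.206801
det = 85.314·80.212 − -6.934·131.188 = 7752.864160
x = (3139.048916·80.212 − -6.934·4851.206801) / 7752.864160 = 36.815769
y = (85.314·4851.206801 − 3139.048916·131.188) / 7752.864160 = 0.267038
|P − Q| = √((36.815769 − 7.130)² + (0.267038 − 39.102)²) = 48.881481

48.881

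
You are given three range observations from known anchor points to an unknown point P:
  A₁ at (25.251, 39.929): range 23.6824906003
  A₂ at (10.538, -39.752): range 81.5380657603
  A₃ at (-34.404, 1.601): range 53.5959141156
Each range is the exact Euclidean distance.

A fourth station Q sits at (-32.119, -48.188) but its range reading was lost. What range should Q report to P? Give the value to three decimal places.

95.629

eq1: (x − 25.251)² + (y − 39.929)² = 23.6824906003²
eq2: (x − 10.538)² + (y + 39.752)² = 81.5380657603²
eq3: (x + 34.404)² + (y − 1.601)² = 53.5959141156²
eq2−eq1, eq2−eq3 (x²,y² cancel):
  29.426·x + 159.362·y = 6628.262901
  -89.884·x + 82.706·y = 3270.861627
det = 29.426·82.706 − 159.362·-89.884 = 16757.800764
x = (6628.262901·82.706 − 159.362·3270.861627) / 16757.800764 = 1.607971
y = (29.426·3270.861627 − 6628.262901·-89.884) / 16757.800764 = 41.295583
|P − Q| = √((1.607971 − -32.119)² + (41.295583 − -48.188)²) = 95.628554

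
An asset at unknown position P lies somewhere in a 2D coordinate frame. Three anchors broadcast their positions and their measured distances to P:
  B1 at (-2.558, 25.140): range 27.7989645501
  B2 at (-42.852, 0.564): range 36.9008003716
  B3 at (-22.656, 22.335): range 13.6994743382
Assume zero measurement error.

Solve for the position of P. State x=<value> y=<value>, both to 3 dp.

eq1: (x + 2.558)² + (y − 25.140)² = 27.7989645501²
eq2: (x + 42.852)² + (y − 0.564)² = 36.9008003716²
eq3: (x + 22.656)² + (y − 22.335)² = 13.6994743382²
eq1−eq2, eq1−eq3 (x²,y² cancel):
  -80.588·x − 49.152·y = 609.162398
  -40.196·x − 5.610·y = 958.690430
det = -80.588·-5.610 − -49.152·-40.196 = -1523.615112
x = (609.162398·-5.610 − -49.152·958.690430) / -1523.615112 = -28.684509
y = (-80.588·958.690430 − 609.162398·-40.196) / -1523.615112 = 34.636735

x=-28.685 y=34.637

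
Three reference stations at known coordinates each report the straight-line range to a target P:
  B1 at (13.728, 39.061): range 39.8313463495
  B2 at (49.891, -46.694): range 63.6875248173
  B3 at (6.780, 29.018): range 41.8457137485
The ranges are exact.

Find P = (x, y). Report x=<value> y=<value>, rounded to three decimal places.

x=46.839 y=16.920

eq1: (x − 13.728)² + (y − 39.061)² = 39.8313463495²
eq2: (x − 49.891)² + (y + 46.694)² = 63.6875248173²
eq3: (x − 6.780)² + (y − 29.018)² = 41.8457137485²
eq3−eq2, eq3−eq1 (x²,y² cancel):
  86.222·x − 151.424·y = 1476.391735
  13.896·x + 20.086·y = 990.734588
det = 86.222·20.086 − -151.424·13.896 = 3836.042996
x = (1476.391735·20.086 − -151.424·990.734588) / 3836.042996 = 46.838839
y = (86.222·990.734588 − 1476.391735·13.896) / 3836.042996 = 16.920347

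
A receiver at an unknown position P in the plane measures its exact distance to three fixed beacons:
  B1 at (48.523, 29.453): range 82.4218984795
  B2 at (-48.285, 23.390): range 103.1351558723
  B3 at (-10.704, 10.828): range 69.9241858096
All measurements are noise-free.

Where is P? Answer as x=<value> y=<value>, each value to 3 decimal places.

x=24.722 y=-49.458

eq1: (x − 48.523)² + (y − 29.453)² = 82.4218984795²
eq2: (x + 48.285)² + (y − 23.390)² = 103.1351558723²
eq3: (x + 10.704)² + (y − 10.828)² = 69.9241858096²
eq2−eq1, eq2−eq3 (x²,y² cancel):
  193.616·x + 12.126·y = 4186.918441
  75.162·x − 25.124·y = 3100.756491
det = 193.616·-25.124 − 12.126·75.162 = -5775.822796
x = (4186.918441·-25.124 − 12.126·3100.756491) / -5775.822796 = 24.722350
y = (193.616·3100.756491 − 4186.918441·75.162) / -5775.822796 = -49.457699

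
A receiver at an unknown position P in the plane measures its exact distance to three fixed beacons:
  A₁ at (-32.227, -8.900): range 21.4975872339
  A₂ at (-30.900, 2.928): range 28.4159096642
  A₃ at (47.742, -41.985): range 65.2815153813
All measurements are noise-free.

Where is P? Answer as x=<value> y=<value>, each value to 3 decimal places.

eq1: (x + 32.227)² + (y + 8.900)² = 21.4975872339²
eq2: (x + 30.900)² + (y − 2.928)² = 28.4159096642²
eq3: (x − 47.742)² + (y + 41.985)² = 65.2815153813²
eq3−eq1, eq3−eq2 (x²,y² cancel):
  -159.938·x + 66.170·y = 875.280734
  -157.284·x + 89.826·y = 375.556723
det = -159.938·89.826 − 66.170·-157.284 = -3959.108508
x = (875.280734·89.826 − 66.170·375.556723) / -3959.108508 = -13.581941
y = (-159.938·375.556723 − 875.280734·-157.284) / -3959.108508 = -19.600843

x=-13.582 y=-19.601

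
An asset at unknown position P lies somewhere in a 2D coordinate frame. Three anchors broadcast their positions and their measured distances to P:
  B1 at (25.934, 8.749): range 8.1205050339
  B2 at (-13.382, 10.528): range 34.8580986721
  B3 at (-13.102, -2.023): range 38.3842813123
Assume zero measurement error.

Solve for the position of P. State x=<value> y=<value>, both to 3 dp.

eq1: (x − 25.934)² + (y − 8.749)² = 8.1205050339²
eq2: (x + 13.382)² + (y − 10.528)² = 34.8580986721²
eq3: (x + 13.102)² + (y + 2.023)² = 38.3842813123²
eq3−eq1, eq3−eq2 (x²,y² cancel):
  78.072·x + 21.544·y = 1980.772874
  -0.560·x + 25.102·y = 372.427784
det = 78.072·25.102 − 21.544·-0.560 = 1971.827984
x = (1980.772874·25.102 − 21.544·372.427784) / 1971.827984 = 21.146762
y = (78.072·372.427784 − 1980.772874·-0.560) / 1971.827984 = 15.308341

x=21.147 y=15.308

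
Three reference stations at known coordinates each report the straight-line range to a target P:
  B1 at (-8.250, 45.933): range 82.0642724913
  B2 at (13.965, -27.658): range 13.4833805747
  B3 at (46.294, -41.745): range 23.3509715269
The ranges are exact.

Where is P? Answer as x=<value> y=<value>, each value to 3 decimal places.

x=27.445 y=-27.962

eq1: (x + 8.250)² + (y − 45.933)² = 82.0642724913²
eq2: (x − 13.965)² + (y + 27.658)² = 13.4833805747²
eq3: (x − 46.294)² + (y + 41.745)² = 23.3509715269²
eq1−eq3, eq1−eq2 (x²,y² cancel):
  109.088·x − 175.356·y = 7897.153420
  44.430·x − 147.182·y = 5334.826468
det = 109.088·-147.182 − -175.356·44.430 = -8264.722936
x = (7897.153420·-147.182 − -175.356·5334.826468) / -8264.722936 = 27.444962
y = (109.088·5334.826468 − 7897.153420·44.430) / -8264.722936 = -27.961618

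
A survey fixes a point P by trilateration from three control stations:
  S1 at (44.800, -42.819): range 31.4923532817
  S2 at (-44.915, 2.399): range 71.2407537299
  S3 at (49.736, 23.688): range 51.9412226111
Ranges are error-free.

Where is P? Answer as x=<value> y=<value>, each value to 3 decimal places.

eq1: (x − 44.800)² + (y + 42.819)² = 31.4923532817²
eq2: (x + 44.915)² + (y − 2.399)² = 71.2407537299²
eq3: (x − 49.736)² + (y − 23.688)² = 51.9412226111²
eq3−eq1, eq3−eq2 (x²,y² cancel):
  -9.872·x − 133.014·y = 2511.838012
  -189.302·x − 42.578·y = -3389.033000
det = -9.872·-42.578 − -133.014·-189.302 = -24759.486212
x = (2511.838012·-42.578 − -133.014·-3389.033000) / -24759.486212 = 22.526230
y = (-9.872·-3389.033000 − 2511.838012·-189.302) / -24759.486212 = -20.555858

x=22.526 y=-20.556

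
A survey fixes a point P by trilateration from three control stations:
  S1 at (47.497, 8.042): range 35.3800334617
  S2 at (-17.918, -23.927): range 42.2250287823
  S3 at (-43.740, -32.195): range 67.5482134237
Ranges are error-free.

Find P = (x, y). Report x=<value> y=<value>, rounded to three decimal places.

eq1: (x − 47.497)² + (y − 8.042)² = 35.3800334617²
eq2: (x + 17.918)² + (y + 23.927)² = 42.2250287823²
eq3: (x + 43.740)² + (y + 32.195)² = 67.5482134237²
eq3−eq1, eq3−eq2 (x²,y² cancel):
  182.474·x + 80.474·y = 2681.947517
  51.644·x + 16.536·y = 723.658509
det = 182.474·16.536 − 80.474·51.644 = -1138.609192
x = (2681.947517·16.536 − 80.474·723.658509) / -1138.609192 = 12.196468
y = (182.474·723.658509 − 2681.947517·51.644) / -1138.609192 = 5.671511

x=12.196 y=5.672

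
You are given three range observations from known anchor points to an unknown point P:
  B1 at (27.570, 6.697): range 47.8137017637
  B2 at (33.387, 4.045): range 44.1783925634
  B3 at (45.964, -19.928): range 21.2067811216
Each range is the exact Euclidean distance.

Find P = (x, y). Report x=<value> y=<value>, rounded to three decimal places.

eq1: (x − 27.570)² + (y − 6.697)² = 47.8137017637²
eq2: (x − 33.387)² + (y − 4.045)² = 44.1783925634²
eq3: (x − 45.964)² + (y + 19.928)² = 21.2067811216²
eq2−eq3, eq2−eq1 (x²,y² cancel):
  25.154·x − 47.946·y = 2880.763490
  -11.634·x + 5.304·y = -660.518792
det = 25.154·5.304 − -47.946·-11.634 = -424.386948
x = (2880.763490·5.304 − -47.946·-660.518792) / -424.386948 = 38.619624
y = (25.154·-660.518792 − 2880.763490·-11.634) / -424.386948 = -39.822414

x=38.620 y=-39.822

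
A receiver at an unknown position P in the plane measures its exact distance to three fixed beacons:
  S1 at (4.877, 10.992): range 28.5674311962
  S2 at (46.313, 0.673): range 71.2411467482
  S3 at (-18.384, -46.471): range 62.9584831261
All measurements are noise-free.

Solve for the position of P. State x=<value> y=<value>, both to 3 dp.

eq1: (x − 4.877)² + (y − 10.992)² = 28.5674311962²
eq2: (x − 46.313)² + (y − 0.673)² = 71.2411467482²
eq3: (x + 18.384)² + (y + 46.471)² = 62.9584831261²
eq3−eq1, eq3−eq2 (x²,y² cancel):
  46.522·x + 114.926·y = 794.756368
  129.394·x + 94.288·y = -1463.708791
det = 46.522·94.288 − 114.926·129.394 = -10484.268508
x = (794.756368·94.288 − 114.926·-1463.708791) / -10484.268508 = -23.192289
y = (46.522·-1463.708791 − 794.756368·129.394) / -10484.268508 = 16.303604

x=-23.192 y=16.304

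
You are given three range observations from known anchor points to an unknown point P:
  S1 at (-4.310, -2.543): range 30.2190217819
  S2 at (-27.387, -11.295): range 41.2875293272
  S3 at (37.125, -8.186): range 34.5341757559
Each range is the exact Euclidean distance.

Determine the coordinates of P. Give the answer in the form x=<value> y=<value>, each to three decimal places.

eq1: (x + 4.310)² + (y + 2.543)² = 30.2190217819²
eq2: (x + 27.387)² + (y + 11.295)² = 41.2875293272²
eq3: (x − 37.125)² + (y + 8.186)² = 34.5341757559²
eq1−eq2, eq1−eq3 (x²,y² cancel):
  -46.154·x − 17.504·y = 61.111045
  82.870·x − 11.286·y = 1140.813254
det = -46.154·-11.286 − -17.504·82.870 = 1971.450524
x = (61.111045·-11.286 − -17.504·1140.813254) / 1971.450524 = 9.779143
y = (-46.154·1140.813254 − 61.111045·82.870) / 1971.450524 = -29.276599

x=9.779 y=-29.277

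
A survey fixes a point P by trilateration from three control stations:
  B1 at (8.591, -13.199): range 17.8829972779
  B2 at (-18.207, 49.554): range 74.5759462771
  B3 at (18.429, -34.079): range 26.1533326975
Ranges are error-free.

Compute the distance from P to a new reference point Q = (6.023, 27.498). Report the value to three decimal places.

52.778

eq1: (x − 8.591)² + (y + 13.199)² = 17.8829972779²
eq2: (x + 18.207)² + (y − 49.554)² = 74.5759462771²
eq3: (x − 18.429)² + (y + 34.079)² = 26.1533326975²
eq1−eq2, eq1−eq3 (x²,y² cancel):
  -53.596·x + 125.506·y = -2702.695288
  19.676·x − 41.760·y = 888.792180
det = -53.596·-41.760 − 125.506·19.676 = -231.287096
x = (-2702.695288·-41.760 − 125.506·888.792180) / -231.287096 = -5.689050
y = (-53.596·888.792180 − -2702.695288·19.676) / -231.287096 = -23.963839
|P − Q| = √((-5.689050 − 6.023)² + (-23.963839 − 27.498)²) = 52.777770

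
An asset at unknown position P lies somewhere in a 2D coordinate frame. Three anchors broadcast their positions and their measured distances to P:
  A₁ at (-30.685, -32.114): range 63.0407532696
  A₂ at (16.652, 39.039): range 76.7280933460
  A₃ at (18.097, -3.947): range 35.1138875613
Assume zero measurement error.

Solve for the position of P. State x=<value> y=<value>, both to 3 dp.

eq1: (x + 30.685)² + (y + 32.114)² = 63.0407532696²
eq2: (x − 16.652)² + (y − 39.039)² = 76.7280933460²
eq3: (x − 18.097)² + (y + 3.947)² = 35.1138875613²
eq2−eq3, eq2−eq1 (x²,y² cancel):
  2.890·x − 85.972·y = 3195.962802
  -94.674·x − 142.306·y = 2084.609332
det = 2.890·-142.306 − -85.972·-94.674 = -8550.577468
x = (3195.962802·-142.306 − -85.972·2084.609332) / -8550.577468 = 32.230180
y = (2.890·2084.609332 − 3195.962802·-94.674) / -8550.577468 = -36.091025

x=32.230 y=-36.091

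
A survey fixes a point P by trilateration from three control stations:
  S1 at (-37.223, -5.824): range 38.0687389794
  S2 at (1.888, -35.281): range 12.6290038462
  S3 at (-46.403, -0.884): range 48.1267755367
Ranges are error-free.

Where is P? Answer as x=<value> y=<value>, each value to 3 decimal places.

eq1: (x + 37.223)² + (y + 5.824)² = 38.0687389794²
eq2: (x − 1.888)² + (y + 35.281)² = 12.6290038462²
eq3: (x + 46.403)² + (y + 0.884)² = 48.1267755367²
eq1−eq2, eq1−eq3 (x²,y² cancel):
  78.222·x − 58.914·y = 1118.579949
  -18.360·x + 9.880·y = -132.408476
det = 78.222·9.880 − -58.914·-18.360 = -308.827680
x = (1118.579949·9.880 − -58.914·-132.408476) / -308.827680 = -10.526443
y = (78.222·-132.408476 − 1118.579949·-18.360) / -308.827680 = -32.962952

x=-10.526 y=-32.963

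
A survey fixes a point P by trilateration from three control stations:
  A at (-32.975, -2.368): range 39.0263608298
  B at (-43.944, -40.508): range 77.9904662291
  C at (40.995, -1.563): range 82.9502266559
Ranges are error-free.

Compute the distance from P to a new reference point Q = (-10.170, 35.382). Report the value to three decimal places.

eq1: (x + 32.975)² + (y + 2.368)² = 39.0263608298²
eq2: (x + 43.944)² + (y + 40.508)² = 77.9904662291²
eq3: (x − 40.995)² + (y + 1.563)² = 82.9502266559²
eq1−eq2, eq1−eq3 (x²,y² cancel):
  -21.938·x − 76.280·y = -2080.440832
  147.940·x + 1.610·y = -4767.608318
det = -21.938·1.610 − -76.280·147.940 = 11249.543020
x = (-2080.440832·1.610 − -76.280·-4767.608318) / 11249.543020 = -32.625563
y = (-21.938·-4767.608318 − -2080.440832·147.940) / 11249.543020 = 36.656796
|P − Q| = √((-32.625563 − -10.170)² + (36.656796 − 35.382)²) = 22.491719

22.492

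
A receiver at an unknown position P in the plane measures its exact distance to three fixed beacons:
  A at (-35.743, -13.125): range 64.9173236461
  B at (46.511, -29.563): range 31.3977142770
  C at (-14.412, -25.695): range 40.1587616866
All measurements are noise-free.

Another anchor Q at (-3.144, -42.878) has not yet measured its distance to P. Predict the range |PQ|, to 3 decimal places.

23.412

eq1: (x + 35.743)² + (y + 13.125)² = 64.9173236461²
eq2: (x − 46.511)² + (y + 29.563)² = 31.3977142770²
eq3: (x + 14.412)² + (y + 25.695)² = 40.1587616866²
eq2−eq3, eq2−eq1 (x²,y² cancel):
  -121.846·x + 7.736·y = -2796.214999
  -164.508·x + 32.876·y = -4815.858864
det = -121.846·32.876 − 7.736·-164.508 = -2733.175208
x = (-2796.214999·32.876 − 7.736·-4815.858864) / -2733.175208 = 20.003430
y = (-121.846·-4815.858864 − -2796.214999·-164.508) / -2733.175208 = -46.390514
|P − Q| = √((20.003430 − -3.144)² + (-46.390514 − -42.878)²) = 23.412417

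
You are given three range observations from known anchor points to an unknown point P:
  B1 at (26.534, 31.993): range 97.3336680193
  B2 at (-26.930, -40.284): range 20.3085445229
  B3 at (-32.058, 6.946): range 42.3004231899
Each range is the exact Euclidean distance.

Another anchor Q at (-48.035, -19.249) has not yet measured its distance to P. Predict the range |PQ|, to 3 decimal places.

13.942

eq1: (x − 26.534)² + (y − 31.993)² = 97.3336680193²
eq2: (x + 26.930)² + (y + 40.284)² = 20.3085445229²
eq3: (x + 32.058)² + (y − 6.946)² = 42.3004231899²
eq1−eq2, eq1−eq3 (x²,y² cancel):
  -106.928·x − 144.554·y = 9681.826300
  -117.184·x − 50.094·y = 7032.874203
det = -106.928·-50.094 − -144.554·-117.184 = -11582.964704
x = (9681.826300·-50.094 − -144.554·7032.874203) / -11582.964704 = -45.897463
y = (-106.928·7032.874203 − 9681.826300·-117.184) / -11582.964704 = -33.026429
|P − Q| = √((-45.897463 − -48.035)² + (-33.026429 − -19.249)²) = 13.942260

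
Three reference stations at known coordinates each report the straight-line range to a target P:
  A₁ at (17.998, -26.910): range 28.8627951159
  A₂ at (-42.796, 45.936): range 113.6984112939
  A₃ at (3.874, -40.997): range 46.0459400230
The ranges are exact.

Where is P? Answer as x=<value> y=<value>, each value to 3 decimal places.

eq1: (x − 17.998)² + (y + 26.910)² = 28.8627951159²
eq2: (x + 42.796)² + (y − 45.936)² = 113.6984112939²
eq3: (x − 3.874)² + (y + 40.997)² = 46.0459400230²
eq1−eq2, eq1−eq3 (x²,y² cancel):
  -121.588·x + 145.692·y = -9200.730181
  -28.248·x − 28.174·y = -639.481870
det = -121.588·-28.174 − 145.692·-28.248 = 7541.127928
x = (-9200.730181·-28.174 − 145.692·-639.481870) / 7541.127928 = 46.728920
y = (-121.588·-639.481870 − -9200.730181·-28.248) / 7541.127928 = -24.154066

x=46.729 y=-24.154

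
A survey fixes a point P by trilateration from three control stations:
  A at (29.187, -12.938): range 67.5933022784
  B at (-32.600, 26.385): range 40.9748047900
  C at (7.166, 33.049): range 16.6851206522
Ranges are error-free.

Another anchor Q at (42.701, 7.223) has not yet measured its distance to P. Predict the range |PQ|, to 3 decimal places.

58.406

eq1: (x − 29.187)² + (y + 12.938)² = 67.5933022784²
eq2: (x + 32.600)² + (y − 26.385)² = 40.9748047900²
eq3: (x − 7.166)² + (y − 33.049)² = 16.6851206522²
eq2−eq3, eq2−eq1 (x²,y² cancel):
  79.532·x + 13.328·y = 785.201108
  123.574·x − 78.646·y = -3629.575297
det = 79.532·-78.646 − 13.328·123.574 = -7901.867944
x = (785.201108·-78.646 − 13.328·-3629.575297) / -7901.867944 = 1.693011
y = (79.532·-3629.575297 − 785.201108·123.574) / -7901.867944 = 48.810968
|P − Q| = √((1.693011 − 42.701)² + (48.810968 − 7.223)²) = 58.405601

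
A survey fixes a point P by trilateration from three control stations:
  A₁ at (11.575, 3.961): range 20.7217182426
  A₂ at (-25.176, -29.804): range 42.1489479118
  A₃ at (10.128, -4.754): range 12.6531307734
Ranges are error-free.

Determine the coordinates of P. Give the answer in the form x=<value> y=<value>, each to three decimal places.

x=14.820 y=-16.505

eq1: (x − 11.575)² + (y − 3.961)² = 20.7217182426²
eq2: (x + 25.176)² + (y + 29.804)² = 42.1489479118²
eq3: (x − 10.128)² + (y + 4.754)² = 12.6531307734²
eq2−eq3, eq2−eq1 (x²,y² cancel):
  70.608·x + 50.100·y = 219.499600
  73.502·x + 67.530·y = -25.295043
det = 70.608·67.530 − 50.100·73.502 = 1085.708040
x = (219.499600·67.530 − 50.100·-25.295043) / 1085.708040 = 14.819905
y = (70.608·-25.295043 − 219.499600·73.502) / 1085.708040 = -16.505074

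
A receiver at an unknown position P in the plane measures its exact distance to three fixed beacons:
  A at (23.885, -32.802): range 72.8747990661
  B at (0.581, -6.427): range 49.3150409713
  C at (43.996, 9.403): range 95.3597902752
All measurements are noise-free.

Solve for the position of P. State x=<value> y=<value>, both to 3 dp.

eq1: (x − 23.885)² + (y + 32.802)² = 72.8747990661²
eq2: (x − 0.581)² + (y + 6.427)² = 49.3150409713²
eq3: (x − 43.996)² + (y − 9.403)² = 95.3597902752²
eq2−eq3, eq2−eq1 (x²,y² cancel):
  86.830·x + 31.660·y = -4679.095800
  46.608·x − 52.750·y = -1273.942534
det = 86.830·-52.750 − 31.660·46.608 = -6055.891780
x = (-4679.095800·-52.750 − 31.660·-1273.942534) / -6055.891780 = -47.417512
y = (86.830·-1273.942534 − -4679.095800·46.608) / -6055.891780 = -17.745837

x=-47.418 y=-17.746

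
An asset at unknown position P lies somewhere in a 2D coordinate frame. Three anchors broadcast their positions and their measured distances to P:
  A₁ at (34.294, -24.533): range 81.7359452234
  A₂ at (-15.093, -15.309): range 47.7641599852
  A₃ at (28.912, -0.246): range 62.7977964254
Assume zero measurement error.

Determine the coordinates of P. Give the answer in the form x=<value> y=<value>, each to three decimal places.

eq1: (x − 34.294)² + (y + 24.533)² = 81.7359452234²
eq2: (x + 15.093)² + (y + 15.309)² = 47.7641599852²
eq3: (x − 28.912)² + (y + 0.246)² = 62.7977964254²
eq3−eq2, eq3−eq1 (x²,y² cancel):
  -88.010·x − 30.126·y = 1288.348127
  10.764·x − 48.574·y = -1795.219241
det = -88.010·-48.574 − -30.126·10.764 = 4599.274004
x = (1288.348127·-48.574 − -30.126·-1795.219241) / 4599.274004 = -25.365524
y = (-88.010·-1795.219241 − 1288.348127·10.764) / 4599.274004 = 31.337438

x=-25.366 y=31.337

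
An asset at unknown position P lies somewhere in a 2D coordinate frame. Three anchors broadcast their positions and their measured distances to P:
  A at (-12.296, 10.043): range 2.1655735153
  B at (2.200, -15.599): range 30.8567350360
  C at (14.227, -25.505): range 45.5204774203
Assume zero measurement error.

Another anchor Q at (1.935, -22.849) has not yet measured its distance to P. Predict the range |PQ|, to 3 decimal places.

eq1: (x + 12.296)² + (y − 10.043)² = 2.1655735153²
eq2: (x − 2.200)² + (y + 15.599)² = 30.8567350360²
eq3: (x − 14.227)² + (y + 25.505)² = 45.5204774203²
eq1−eq3, eq1−eq2 (x²,y² cancel):
  53.046·x − 71.096·y = -1466.565067
  28.992·x − 51.284·y = -951.333052
det = 53.046·-51.284 − -71.096·28.992 = -659.195832
x = (-1466.565067·-51.284 − -71.096·-951.333052) / -659.195832 = -11.491802
y = (53.046·-951.333052 − -1466.565067·28.992) / -659.195832 = 12.053715
|P − Q| = √((-11.491802 − 1.935)² + (12.053715 − -22.849)²) = 37.396237

37.396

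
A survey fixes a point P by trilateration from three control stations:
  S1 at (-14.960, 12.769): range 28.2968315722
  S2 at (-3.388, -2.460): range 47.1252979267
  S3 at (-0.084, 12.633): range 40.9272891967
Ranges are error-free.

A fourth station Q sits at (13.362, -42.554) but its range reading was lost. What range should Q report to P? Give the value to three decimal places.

88.858

eq1: (x + 14.960)² + (y − 12.769)² = 28.2968315722²
eq2: (x + 3.388)² + (y + 2.460)² = 47.1252979267²
eq3: (x + 0.084)² + (y − 12.633)² = 40.9272891967²
eq2−eq3, eq2−eq1 (x²,y² cancel):
  6.608·x + 30.186·y = 687.820305
  -23.144·x + 30.458·y = 1789.401845
det = 6.608·30.458 − 30.186·-23.144 = 899.891248
x = (687.820305·30.458 − 30.186·1789.401845) / 899.891248 = -36.743610
y = (6.608·1789.401845 − 687.820305·-23.144) / 899.891248 = 30.829593
|P − Q| = √((-36.743610 − 13.362)² + (30.829593 − -42.554)²) = 88.857886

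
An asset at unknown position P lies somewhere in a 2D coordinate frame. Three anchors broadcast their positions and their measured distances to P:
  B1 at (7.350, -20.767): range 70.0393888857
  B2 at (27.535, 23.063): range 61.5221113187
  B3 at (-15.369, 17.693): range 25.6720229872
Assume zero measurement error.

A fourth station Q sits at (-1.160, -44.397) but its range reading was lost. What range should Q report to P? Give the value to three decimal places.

eq1: (x − 7.350)² + (y + 20.767)² = 70.0393888857²
eq2: (x − 27.535)² + (y − 23.063)² = 61.5221113187²
eq3: (x + 15.369)² + (y − 17.693)² = 25.6720229872²
eq1−eq3, eq1−eq2 (x²,y² cancel):
  -45.438·x + 76.920·y = 4310.420852
  40.370·x + 87.660·y = 1925.333219
det = -45.438·87.660 − 76.920·40.370 = -7088.355480
x = (4310.420852·87.660 − 76.920·1925.333219) / -7088.355480 = -32.412999
y = (-45.438·1925.333219 − 4310.420852·40.370) / -7088.355480 = 36.890783
|P − Q| = √((-32.412999 − -1.160)² + (36.890783 − -44.397)²) = 87.088768

87.089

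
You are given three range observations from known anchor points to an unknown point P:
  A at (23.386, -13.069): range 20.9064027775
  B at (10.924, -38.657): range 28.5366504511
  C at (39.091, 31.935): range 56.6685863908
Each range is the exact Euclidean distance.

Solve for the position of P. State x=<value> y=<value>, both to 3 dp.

eq1: (x − 23.386)² + (y + 13.069)² = 20.9064027775²
eq2: (x − 10.924)² + (y + 38.657)² = 28.5366504511²
eq3: (x − 39.091)² + (y − 31.935)² = 56.6685863908²
eq1−eq3, eq1−eq2 (x²,y² cancel):
  31.410·x + 90.008·y = -944.004257
  -24.924·x − 51.176·y = 518.730926
det = 31.410·-51.176 − 90.008·-24.924 = 635.921232
x = (-944.004257·-51.176 − 90.008·518.730926) / 635.921232 = 2.548159
y = (31.410·518.730926 − -944.004257·-24.924) / 635.921232 = -11.377233

x=2.548 y=-11.377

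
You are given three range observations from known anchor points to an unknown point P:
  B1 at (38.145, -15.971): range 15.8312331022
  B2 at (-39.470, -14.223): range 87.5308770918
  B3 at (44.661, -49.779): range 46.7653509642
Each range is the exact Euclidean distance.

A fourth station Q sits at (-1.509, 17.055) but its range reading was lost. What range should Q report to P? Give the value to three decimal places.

eq1: (x − 38.145)² + (y + 15.971)² = 15.8312331022²
eq2: (x + 39.470)² + (y + 14.223)² = 87.5308770918²
eq3: (x − 44.661)² + (y + 49.779)² = 46.7653509642²
eq3−eq1, eq3−eq2 (x²,y² cancel):
  -13.032·x + 67.616·y = -826.069787
  -168.262·x + 71.112·y = -8187.035527
det = -13.032·71.112 − 67.616·-168.262 = 10450.471808
x = (-826.069787·71.112 − 67.616·-8187.035527) / 10450.471808 = 47.350122
y = (-13.032·-8187.035527 − -826.069787·-168.262) / 10450.471808 = -3.091029
|P − Q| = √((47.350122 − -1.509)² + (-3.091029 − 17.055)²) = 52.849563

52.850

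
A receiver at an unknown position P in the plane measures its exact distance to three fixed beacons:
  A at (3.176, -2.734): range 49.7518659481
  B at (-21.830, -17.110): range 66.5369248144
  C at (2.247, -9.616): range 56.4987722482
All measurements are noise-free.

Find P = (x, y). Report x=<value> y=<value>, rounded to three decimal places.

eq1: (x − 3.176)² + (y + 2.734)² = 49.7518659481²
eq2: (x + 21.830)² + (y + 17.110)² = 66.5369248144²
eq3: (x − 2.247)² + (y + 9.616)² = 56.4987722482²
eq2−eq1, eq2−eq3 (x²,y² cancel):
  50.012·x + 28.752·y = 1200.174930
  48.154·x + 14.988·y = 563.266563
det = 50.012·14.988 − 28.752·48.154 = -634.943952
x = (1200.174930·14.988 − 28.752·563.266563) / -634.943952 = -2.824157
y = (50.012·563.266563 − 1200.174930·48.154) / -634.943952 = 46.654726

x=-2.824 y=46.655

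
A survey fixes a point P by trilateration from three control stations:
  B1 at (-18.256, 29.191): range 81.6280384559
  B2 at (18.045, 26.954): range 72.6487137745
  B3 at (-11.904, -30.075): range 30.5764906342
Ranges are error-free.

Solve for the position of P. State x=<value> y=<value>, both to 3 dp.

eq1: (x + 18.256)² + (y − 29.191)² = 81.6280384559²
eq2: (x − 18.045)² + (y − 26.954)² = 72.6487137745²
eq3: (x + 11.904)² + (y + 30.075)² = 30.5764906342²
eq2−eq3, eq2−eq1 (x²,y² cancel):
  -59.898·x − 114.058·y = 4336.984534
  -72.602·x + 4.474·y = -1252.045173
det = -59.898·4.474 − -114.058·-72.602 = -8548.822568
x = (4336.984534·4.474 − -114.058·-1252.045173) / -8548.822568 = 14.434982
y = (-59.898·-1252.045173 − 4336.984534·-72.602) / -8548.822568 = -45.604965

x=14.435 y=-45.605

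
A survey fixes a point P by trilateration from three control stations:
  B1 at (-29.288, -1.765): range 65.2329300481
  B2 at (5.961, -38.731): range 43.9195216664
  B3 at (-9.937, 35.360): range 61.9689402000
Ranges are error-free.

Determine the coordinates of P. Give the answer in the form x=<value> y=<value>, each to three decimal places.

eq1: (x + 29.288)² + (y + 1.765)² = 65.2329300481²
eq2: (x − 5.961)² + (y + 38.731)² = 43.9195216664²
eq3: (x + 9.937)² + (y − 35.360)² = 61.9689402000²
eq3−eq2, eq3−eq1 (x²,y² cancel):
  31.796·x − 148.182·y = 2097.775479
  -38.702·x − 74.250·y = -903.357013
det = 31.796·-74.250 − -148.182·-38.702 = -8095.792764
x = (2097.775479·-74.250 − -148.182·-903.357013) / -8095.792764 = 35.774270
y = (31.796·-903.357013 − 2097.775479·-38.702) / -8095.792764 = -6.480522

x=35.774 y=-6.481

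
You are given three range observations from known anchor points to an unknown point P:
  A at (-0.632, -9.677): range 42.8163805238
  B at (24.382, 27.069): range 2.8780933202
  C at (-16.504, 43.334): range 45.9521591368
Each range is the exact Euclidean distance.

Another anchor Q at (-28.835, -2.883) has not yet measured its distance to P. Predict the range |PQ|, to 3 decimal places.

60.644

eq1: (x + 0.632)² + (y + 9.677)² = 42.8163805238²
eq2: (x − 24.382)² + (y − 27.069)² = 2.8780933202²
eq3: (x + 16.504)² + (y − 43.334)² = 45.9521591368²
eq3−eq1, eq3−eq2 (x²,y² cancel):
  31.744·x − 106.022·y = -1777.815331
  81.772·x − 32.530·y = 1280.312621
det = 31.744·-32.530 − -106.022·81.772 = 7636.998664
x = (-1777.815331·-32.530 − -106.022·1280.312621) / 7636.998664 = 25.346821
y = (31.744·1280.312621 − -1777.815331·81.772) / 7636.998664 = 24.357443
|P − Q| = √((25.346821 − -28.835)² + (24.357443 − -2.883)²) = 60.644138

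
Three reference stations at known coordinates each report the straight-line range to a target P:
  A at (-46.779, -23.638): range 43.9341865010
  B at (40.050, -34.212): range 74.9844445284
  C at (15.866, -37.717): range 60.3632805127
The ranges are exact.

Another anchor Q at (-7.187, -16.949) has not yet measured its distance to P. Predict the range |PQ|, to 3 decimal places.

eq1: (x + 46.779)² + (y + 23.638)² = 43.9341865010²
eq2: (x − 40.050)² + (y + 34.212)² = 74.9844445284²
eq3: (x − 15.866)² + (y + 37.717)² = 60.3632805127²
eq3−eq2, eq3−eq1 (x²,y² cancel):
  48.368·x + 7.010·y = -878.779888
  -125.290·x + 28.158·y = 2786.240731
det = 48.368·28.158 − 7.010·-125.290 = 2240.229044
x = (-878.779888·28.158 − 7.010·2786.240731) / 2240.229044 = -19.764154
y = (48.368·2786.240731 − -878.779888·-125.290) / 2240.229044 = 11.008946
|P − Q| = √((-19.764154 − -7.187)² + (11.008946 − -16.949)²) = 30.656672

30.657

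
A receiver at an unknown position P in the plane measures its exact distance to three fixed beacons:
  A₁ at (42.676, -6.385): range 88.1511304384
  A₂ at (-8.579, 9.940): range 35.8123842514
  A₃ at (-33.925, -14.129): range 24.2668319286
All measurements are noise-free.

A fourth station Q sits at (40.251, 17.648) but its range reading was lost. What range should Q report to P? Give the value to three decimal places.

85.150

eq1: (x − 42.676)² + (y + 6.385)² = 88.1511304384²
eq2: (x + 8.579)² + (y − 9.940)² = 35.8123842514²
eq3: (x + 33.925)² + (y + 14.129)² = 24.2668319286²
eq2−eq1, eq2−eq3 (x²,y² cancel):
  102.510·x − 32.650·y = -4798.488572
  -50.692·x − 48.138·y = 1871.779159
det = 102.510·-48.138 − -32.650·-50.692 = -6589.720180
x = (-4798.488572·-48.138 − -32.650·1871.779159) / -6589.720180 = -44.327107
y = (102.510·1871.779159 − -4798.488572·-50.692) / -6589.720180 = 7.795308
|P − Q| = √((-44.327107 − 40.251)² + (7.795308 − 17.648)²) = 85.150054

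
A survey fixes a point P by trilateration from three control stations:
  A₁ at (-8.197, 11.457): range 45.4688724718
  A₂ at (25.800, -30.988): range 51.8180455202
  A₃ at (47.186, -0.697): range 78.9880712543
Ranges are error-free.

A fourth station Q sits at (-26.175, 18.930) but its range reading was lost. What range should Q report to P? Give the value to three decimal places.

eq1: (x + 8.197)² + (y − 11.457)² = 45.4688724718²
eq2: (x − 25.800)² + (y + 30.988)² = 51.8180455202²
eq3: (x − 47.186)² + (y + 0.697)² = 78.9880712543²
eq3−eq2, eq3−eq1 (x²,y² cancel):
  -42.772·x − 60.582·y = 2952.897298
  -110.766·x + 24.308·y = 2143.146290
det = -42.772·24.308 − -60.582·-110.766 = -7750.127588
x = (2952.897298·24.308 − -60.582·2143.146290) / -7750.127588 = -26.014425
y = (-42.772·2143.146290 − 2952.897298·-110.766) / -7750.127588 = -30.375496
|P − Q| = √((-26.014425 − -26.175)² + (-30.375496 − 18.930)²) = 49.305757

49.306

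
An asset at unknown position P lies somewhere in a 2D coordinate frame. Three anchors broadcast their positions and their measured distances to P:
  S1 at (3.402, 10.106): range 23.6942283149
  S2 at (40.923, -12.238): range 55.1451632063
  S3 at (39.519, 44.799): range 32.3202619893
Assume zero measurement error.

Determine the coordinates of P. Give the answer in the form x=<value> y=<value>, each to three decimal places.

eq1: (x − 3.402)² + (y − 10.106)² = 23.6942283149²
eq2: (x − 40.923)² + (y + 12.238)² = 55.1451632063²
eq3: (x − 39.519)² + (y − 44.799)² = 32.3202619893²
eq3−eq1, eq3−eq2 (x²,y² cancel):
  -72.234·x − 69.386·y = -2971.814042
  2.808·x − 114.074·y = -3740.630879
det = -72.234·-114.074 − -69.386·2.808 = 8434.857204
x = (-2971.814042·-114.074 − -69.386·-3740.630879) / 8434.857204 = 9.420349
y = (-72.234·-3740.630879 − -2971.814042·2.808) / 8434.857204 = 33.023154

x=9.420 y=33.023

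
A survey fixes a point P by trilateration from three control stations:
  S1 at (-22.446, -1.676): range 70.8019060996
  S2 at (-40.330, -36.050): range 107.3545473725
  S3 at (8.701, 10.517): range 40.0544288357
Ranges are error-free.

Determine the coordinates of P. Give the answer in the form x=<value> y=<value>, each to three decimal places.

eq1: (x + 22.446)² + (y + 1.676)² = 70.8019060996²
eq2: (x + 40.330)² + (y + 36.050)² = 107.3545473725²
eq3: (x − 8.701)² + (y − 10.517)² = 40.0544288357²
eq1−eq3, eq1−eq2 (x²,y² cancel):
  62.294·x + 24.386·y = 3088.235436
  -35.768·x − 68.748·y = -4092.609426
det = 62.294·-68.748 − 24.386·-35.768 = -3410.349464
x = (3088.235436·-68.748 − 24.386·-4092.609426) / -3410.349464 = 32.990061
y = (62.294·-4092.609426 − 3088.235436·-35.768) / -3410.349464 = 42.366628

x=32.990 y=42.367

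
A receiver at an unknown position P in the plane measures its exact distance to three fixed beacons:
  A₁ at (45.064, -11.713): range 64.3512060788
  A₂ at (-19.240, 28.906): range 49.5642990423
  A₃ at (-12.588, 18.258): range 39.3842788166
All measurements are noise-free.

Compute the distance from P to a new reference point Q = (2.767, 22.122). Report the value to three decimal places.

47.845

eq1: (x − 45.064)² + (y + 11.713)² = 64.3512060788²
eq2: (x + 19.240)² + (y − 28.906)² = 49.5642990423²
eq3: (x + 12.588)² + (y − 18.258)² = 39.3842788166²
eq3−eq2, eq3−eq1 (x²,y² cancel):
  -13.304·x + 21.296·y = -191.576194
  115.304·x − 59.942·y = -913.810149
det = -13.304·-59.942 − 21.296·115.304 = -1658.045616
x = (-191.576194·-59.942 − 21.296·-913.810149) / -1658.045616 = -18.662913
y = (-13.304·-913.810149 − -191.576194·115.304) / -1658.045616 = -20.654939
|P − Q| = √((-18.662913 − 2.767)² + (-20.654939 − 22.122)²) = 47.844621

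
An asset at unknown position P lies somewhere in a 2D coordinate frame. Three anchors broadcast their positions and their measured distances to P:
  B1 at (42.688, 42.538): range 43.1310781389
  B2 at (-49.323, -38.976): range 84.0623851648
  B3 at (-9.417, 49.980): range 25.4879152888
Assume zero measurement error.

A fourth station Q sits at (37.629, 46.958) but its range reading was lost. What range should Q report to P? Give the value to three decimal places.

40.388

eq1: (x − 42.688)² + (y − 42.538)² = 43.1310781389²
eq2: (x + 49.323)² + (y + 38.976)² = 84.0623851648²
eq3: (x + 9.417)² + (y − 49.980)² = 25.4879152888²
eq3−eq1, eq3−eq2 (x²,y² cancel):
  104.210·x − 14.884·y = -165.589577
  -79.812·x − 177.912·y = -5051.644158
det = 104.210·-177.912 − -14.884·-79.812 = -19728.131328
x = (-165.589577·-177.912 − -14.884·-5051.644158) / -19728.131328 = 2.317923
y = (104.210·-5051.644158 − -165.589577·-79.812) / -19728.131328 = 27.354232
|P − Q| = √((2.317923 − 37.629)² + (27.354232 − 46.958)²) = 40.387868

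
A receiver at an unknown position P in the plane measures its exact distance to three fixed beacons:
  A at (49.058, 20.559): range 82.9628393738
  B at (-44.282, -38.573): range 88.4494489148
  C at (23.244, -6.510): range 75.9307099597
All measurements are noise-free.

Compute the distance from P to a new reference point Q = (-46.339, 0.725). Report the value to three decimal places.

eq1: (x − 49.058)² + (y − 20.559)² = 82.9628393738²
eq2: (x + 44.282)² + (y + 38.573)² = 88.4494489148²
eq3: (x − 23.244)² + (y + 6.510)² = 75.9307099597²
eq3−eq1, eq3−eq2 (x²,y² cancel):
  51.628·x + 54.138·y = 1129.336207
  -135.052·x − 64.126·y = 808.275919
det = 51.628·-64.126 − 54.138·-135.052 = 4000.748048
x = (1129.336207·-64.126 − 54.138·808.275919) / 4000.748048 = -29.039133
y = (51.628·808.275919 − 1129.336207·-135.052) / 4000.748048 = 48.553116
|P − Q| = √((-29.039133 − -46.339)² + (48.553116 − 0.725)²) = 50.860732

50.861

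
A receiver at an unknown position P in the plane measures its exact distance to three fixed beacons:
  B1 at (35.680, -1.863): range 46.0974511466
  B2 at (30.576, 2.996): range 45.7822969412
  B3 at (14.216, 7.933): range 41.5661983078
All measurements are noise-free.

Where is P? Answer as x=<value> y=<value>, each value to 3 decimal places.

x=0.089 y=-31.159

eq1: (x − 35.680)² + (y + 1.863)² = 46.0974511466²
eq2: (x − 30.576)² + (y − 2.996)² = 45.7822969412²
eq3: (x − 14.216)² + (y − 7.933)² = 41.5661983078²
eq1−eq3, eq1−eq2 (x²,y² cancel):
  -42.928·x + 19.592·y = -614.279864
  -10.208·x + 9.718·y = -303.709088
det = -42.928·9.718 − 19.592·-10.208 = -217.179168
x = (-614.279864·9.718 − 19.592·-303.709088) / -217.179168 = 0.088882
y = (-42.928·-303.709088 − -614.279864·-10.208) / -217.179168 = -31.158858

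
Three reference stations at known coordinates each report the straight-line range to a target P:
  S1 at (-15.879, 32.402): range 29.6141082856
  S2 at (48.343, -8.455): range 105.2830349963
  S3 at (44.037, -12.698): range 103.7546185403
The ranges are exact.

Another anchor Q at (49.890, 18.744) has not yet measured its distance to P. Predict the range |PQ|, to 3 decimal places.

96.534

eq1: (x + 15.879)² + (y − 32.402)² = 29.6141082856²
eq2: (x − 48.343)² + (y + 8.455)² = 105.2830349963²
eq3: (x − 44.037)² + (y + 12.698)² = 103.7546185403²
eq2−eq3, eq2−eq1 (x²,y² cancel):
  -8.612·x − 8.486·y = 11.460489
  -128.444·x + 81.714·y = 9101.021619
det = -8.612·81.714 − -8.486·-128.444 = -1793.696752
x = (11.460489·81.714 − -8.486·9101.021619) / -1793.696752 = -43.579134
y = (-8.612·9101.021619 − 11.460489·-128.444) / -1793.696752 = 42.875680
|P − Q| = √((-43.579134 − 49.890)² + (42.875680 − 18.744)²) = 96.534020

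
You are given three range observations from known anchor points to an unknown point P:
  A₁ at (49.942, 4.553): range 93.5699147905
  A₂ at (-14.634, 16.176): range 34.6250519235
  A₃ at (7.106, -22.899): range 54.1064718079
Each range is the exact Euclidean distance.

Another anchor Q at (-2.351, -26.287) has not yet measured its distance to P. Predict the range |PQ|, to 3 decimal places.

eq1: (x − 49.942)² + (y − 4.553)² = 93.5699147905²
eq2: (x + 14.634)² + (y − 16.176)² = 34.6250519235²
eq3: (x − 7.106)² + (y + 22.899)² = 54.1064718079²
eq3−eq2, eq3−eq1 (x²,y² cancel):
  -43.480·x + 78.150·y = 1629.573566
  85.672·x + 54.904·y = -3887.744926
det = -43.480·54.904 − 78.150·85.672 = -9082.492720
x = (1629.573566·54.904 − 78.150·-3887.744926) / -9082.492720 = -43.302801
y = (-43.480·-3887.744926 − 1629.573566·85.672) / -9082.492720 = -3.240335
|P − Q| = √((-43.302801 − -2.351)² + (-3.240335 − -26.287)²) = 46.991475

46.991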